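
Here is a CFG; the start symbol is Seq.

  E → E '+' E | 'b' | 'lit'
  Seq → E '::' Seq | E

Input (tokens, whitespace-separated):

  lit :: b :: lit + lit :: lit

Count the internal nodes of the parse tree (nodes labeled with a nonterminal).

10

[Seq [E lit] :: [Seq [E b] :: [Seq [E [E lit] + [E lit]] :: [Seq [E lit]]]]]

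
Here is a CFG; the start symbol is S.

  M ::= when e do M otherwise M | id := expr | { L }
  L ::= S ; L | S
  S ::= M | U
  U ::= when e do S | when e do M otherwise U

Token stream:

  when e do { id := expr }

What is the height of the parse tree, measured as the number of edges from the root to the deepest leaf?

[S [U when e do [S [M { [L [S [M id := expr]]] }]]]]

7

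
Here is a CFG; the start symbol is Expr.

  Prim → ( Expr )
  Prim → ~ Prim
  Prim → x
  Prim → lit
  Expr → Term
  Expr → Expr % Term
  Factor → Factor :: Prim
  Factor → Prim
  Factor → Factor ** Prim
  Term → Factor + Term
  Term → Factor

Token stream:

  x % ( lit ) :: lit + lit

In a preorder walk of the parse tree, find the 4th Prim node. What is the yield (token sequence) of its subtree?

lit

[Expr [Expr [Term [Factor [Prim x]]]] % [Term [Factor [Factor [Prim ( [Expr [Term [Factor [Prim lit]]]] )]] :: [Prim lit]] + [Term [Factor [Prim lit]]]]]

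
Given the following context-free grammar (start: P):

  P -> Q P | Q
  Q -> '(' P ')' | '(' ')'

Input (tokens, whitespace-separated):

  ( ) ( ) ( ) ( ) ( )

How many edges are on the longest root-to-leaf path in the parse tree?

6

[P [Q ( )] [P [Q ( )] [P [Q ( )] [P [Q ( )] [P [Q ( )]]]]]]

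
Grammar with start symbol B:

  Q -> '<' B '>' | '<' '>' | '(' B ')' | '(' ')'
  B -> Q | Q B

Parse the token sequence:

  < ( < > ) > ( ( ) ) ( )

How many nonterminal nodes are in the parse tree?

12

[B [Q < [B [Q ( [B [Q < >]] )]] >] [B [Q ( [B [Q ( )]] )] [B [Q ( )]]]]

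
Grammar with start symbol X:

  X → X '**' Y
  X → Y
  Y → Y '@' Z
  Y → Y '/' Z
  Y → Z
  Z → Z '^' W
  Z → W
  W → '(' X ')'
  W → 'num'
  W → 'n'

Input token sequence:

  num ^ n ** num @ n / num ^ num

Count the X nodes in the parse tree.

[X [X [Y [Z [Z [W num]] ^ [W n]]]] ** [Y [Y [Y [Z [W num]]] @ [Z [W n]]] / [Z [Z [W num]] ^ [W num]]]]

2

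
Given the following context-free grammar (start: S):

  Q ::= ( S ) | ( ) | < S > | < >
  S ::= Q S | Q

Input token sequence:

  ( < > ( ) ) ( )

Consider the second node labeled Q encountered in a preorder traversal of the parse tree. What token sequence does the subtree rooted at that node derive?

< >

[S [Q ( [S [Q < >] [S [Q ( )]]] )] [S [Q ( )]]]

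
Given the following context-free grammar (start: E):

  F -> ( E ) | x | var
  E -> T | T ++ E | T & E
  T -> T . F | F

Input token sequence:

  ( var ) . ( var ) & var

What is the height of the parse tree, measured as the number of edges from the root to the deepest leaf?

[E [T [T [F ( [E [T [F var]]] )]] . [F ( [E [T [F var]]] )]] & [E [T [F var]]]]

7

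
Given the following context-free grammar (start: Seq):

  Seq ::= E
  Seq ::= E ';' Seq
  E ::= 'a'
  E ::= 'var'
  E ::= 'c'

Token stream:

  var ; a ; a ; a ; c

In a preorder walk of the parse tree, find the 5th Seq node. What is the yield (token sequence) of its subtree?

c

[Seq [E var] ; [Seq [E a] ; [Seq [E a] ; [Seq [E a] ; [Seq [E c]]]]]]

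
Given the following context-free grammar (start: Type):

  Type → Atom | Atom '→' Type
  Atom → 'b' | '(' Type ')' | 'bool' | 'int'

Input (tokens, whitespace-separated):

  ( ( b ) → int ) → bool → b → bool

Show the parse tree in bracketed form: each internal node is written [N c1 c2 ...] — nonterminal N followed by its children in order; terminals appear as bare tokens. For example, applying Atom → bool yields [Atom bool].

Type
Atom → Type
( Type ) → Type
( Atom → Type ) → Type
( ( Type ) → Type ) → Type
( ( Atom ) → Type ) → Type
( ( b ) → Type ) → Type
( ( b ) → Atom ) → Type
( ( b ) → int ) → Type
( ( b ) → int ) → Atom → Type
( ( b ) → int ) → bool → Type
( ( b ) → int ) → bool → Atom → Type
( ( b ) → int ) → bool → b → Type
( ( b ) → int ) → bool → b → Atom
( ( b ) → int ) → bool → b → bool

[Type [Atom ( [Type [Atom ( [Type [Atom b]] )] → [Type [Atom int]]] )] → [Type [Atom bool] → [Type [Atom b] → [Type [Atom bool]]]]]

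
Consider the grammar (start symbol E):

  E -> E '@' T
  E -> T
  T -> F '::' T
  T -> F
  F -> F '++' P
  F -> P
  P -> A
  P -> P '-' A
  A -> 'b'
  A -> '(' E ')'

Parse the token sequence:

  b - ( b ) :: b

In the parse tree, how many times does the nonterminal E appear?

[E [T [F [P [P [A b]] - [A ( [E [T [F [P [A b]]]]] )]]] :: [T [F [P [A b]]]]]]

2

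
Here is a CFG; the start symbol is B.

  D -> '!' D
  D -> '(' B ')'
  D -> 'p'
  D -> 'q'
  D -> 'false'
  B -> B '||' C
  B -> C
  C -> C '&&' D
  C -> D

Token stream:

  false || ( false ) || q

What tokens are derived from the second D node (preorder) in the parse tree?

( false )

[B [B [B [C [D false]]] || [C [D ( [B [C [D false]]] )]]] || [C [D q]]]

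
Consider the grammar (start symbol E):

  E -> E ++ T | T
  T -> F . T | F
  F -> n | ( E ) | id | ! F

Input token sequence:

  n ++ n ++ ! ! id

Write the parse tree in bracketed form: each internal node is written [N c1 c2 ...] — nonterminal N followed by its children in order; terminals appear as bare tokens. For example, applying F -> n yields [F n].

[E [E [E [T [F n]]] ++ [T [F n]]] ++ [T [F ! [F ! [F id]]]]]

E
E ++ T
E ++ T ++ T
T ++ T ++ T
F ++ T ++ T
n ++ T ++ T
n ++ F ++ T
n ++ n ++ T
n ++ n ++ F
n ++ n ++ ! F
n ++ n ++ ! ! F
n ++ n ++ ! ! id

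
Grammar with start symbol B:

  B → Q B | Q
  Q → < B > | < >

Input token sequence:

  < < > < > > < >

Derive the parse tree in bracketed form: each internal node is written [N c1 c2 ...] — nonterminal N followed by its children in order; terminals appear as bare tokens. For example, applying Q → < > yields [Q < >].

[B [Q < [B [Q < >] [B [Q < >]]] >] [B [Q < >]]]

B
Q B
< B > B
< Q B > B
< < > B > B
< < > Q > B
< < > < > > B
< < > < > > Q
< < > < > > < >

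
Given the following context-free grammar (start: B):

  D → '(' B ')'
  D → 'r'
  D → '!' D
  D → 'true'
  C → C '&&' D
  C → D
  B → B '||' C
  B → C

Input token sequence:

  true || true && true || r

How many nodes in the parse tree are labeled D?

[B [B [B [C [D true]]] || [C [C [D true]] && [D true]]] || [C [D r]]]

4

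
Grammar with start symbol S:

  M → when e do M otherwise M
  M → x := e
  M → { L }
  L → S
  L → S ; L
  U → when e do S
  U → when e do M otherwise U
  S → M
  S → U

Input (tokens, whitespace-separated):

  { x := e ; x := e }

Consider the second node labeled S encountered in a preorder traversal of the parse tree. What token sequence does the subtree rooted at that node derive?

x := e

[S [M { [L [S [M x := e]] ; [L [S [M x := e]]]] }]]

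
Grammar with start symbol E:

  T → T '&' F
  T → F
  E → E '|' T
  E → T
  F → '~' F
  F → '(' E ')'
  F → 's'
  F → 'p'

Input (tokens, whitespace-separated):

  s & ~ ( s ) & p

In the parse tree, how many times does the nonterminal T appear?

4

[E [T [T [T [F s]] & [F ~ [F ( [E [T [F s]]] )]]] & [F p]]]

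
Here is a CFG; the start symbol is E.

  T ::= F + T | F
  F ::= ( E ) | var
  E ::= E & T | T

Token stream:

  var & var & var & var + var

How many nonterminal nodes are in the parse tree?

14

[E [E [E [E [T [F var]]] & [T [F var]]] & [T [F var]]] & [T [F var] + [T [F var]]]]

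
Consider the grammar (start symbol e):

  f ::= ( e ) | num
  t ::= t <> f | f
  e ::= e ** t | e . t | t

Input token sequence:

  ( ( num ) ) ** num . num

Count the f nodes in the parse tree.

[e [e [e [t [f ( [e [t [f ( [e [t [f num]]] )]]] )]]] ** [t [f num]]] . [t [f num]]]

5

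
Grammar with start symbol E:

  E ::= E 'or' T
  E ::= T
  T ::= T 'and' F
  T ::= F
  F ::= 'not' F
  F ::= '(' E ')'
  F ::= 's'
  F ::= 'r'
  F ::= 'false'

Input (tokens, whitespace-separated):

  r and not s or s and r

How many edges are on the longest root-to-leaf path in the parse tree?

5

[E [E [T [T [F r]] and [F not [F s]]]] or [T [T [F s]] and [F r]]]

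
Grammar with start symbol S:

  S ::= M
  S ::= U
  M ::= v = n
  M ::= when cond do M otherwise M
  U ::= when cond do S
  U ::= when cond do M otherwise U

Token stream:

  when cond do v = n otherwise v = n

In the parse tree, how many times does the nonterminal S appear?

[S [M when cond do [M v = n] otherwise [M v = n]]]

1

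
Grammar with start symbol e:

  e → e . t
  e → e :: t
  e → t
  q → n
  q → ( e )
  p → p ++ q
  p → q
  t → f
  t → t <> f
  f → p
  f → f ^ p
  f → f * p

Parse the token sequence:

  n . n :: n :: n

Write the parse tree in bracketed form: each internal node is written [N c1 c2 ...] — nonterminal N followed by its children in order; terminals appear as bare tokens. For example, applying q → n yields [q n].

[e [e [e [e [t [f [p [q n]]]]] . [t [f [p [q n]]]]] :: [t [f [p [q n]]]]] :: [t [f [p [q n]]]]]

e
e :: t
e :: t :: t
e . t :: t :: t
t . t :: t :: t
f . t :: t :: t
p . t :: t :: t
q . t :: t :: t
n . t :: t :: t
n . f :: t :: t
n . p :: t :: t
n . q :: t :: t
n . n :: t :: t
n . n :: f :: t
n . n :: p :: t
n . n :: q :: t
n . n :: n :: t
n . n :: n :: f
n . n :: n :: p
n . n :: n :: q
n . n :: n :: n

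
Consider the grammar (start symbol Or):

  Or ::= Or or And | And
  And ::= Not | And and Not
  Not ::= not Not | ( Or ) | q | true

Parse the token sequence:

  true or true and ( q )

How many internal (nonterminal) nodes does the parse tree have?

11

[Or [Or [And [Not true]]] or [And [And [Not true]] and [Not ( [Or [And [Not q]]] )]]]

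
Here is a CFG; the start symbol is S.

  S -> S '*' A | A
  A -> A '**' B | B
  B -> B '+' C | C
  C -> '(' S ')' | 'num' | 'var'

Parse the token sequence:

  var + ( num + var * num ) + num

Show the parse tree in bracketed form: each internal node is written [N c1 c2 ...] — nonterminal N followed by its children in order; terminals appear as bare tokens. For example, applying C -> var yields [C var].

S
A
B
B + C
B + C + C
C + C + C
var + C + C
var + ( S ) + C
var + ( S * A ) + C
var + ( A * A ) + C
var + ( B * A ) + C
var + ( B + C * A ) + C
var + ( C + C * A ) + C
var + ( num + C * A ) + C
var + ( num + var * A ) + C
var + ( num + var * B ) + C
var + ( num + var * C ) + C
var + ( num + var * num ) + C
var + ( num + var * num ) + num

[S [A [B [B [B [C var]] + [C ( [S [S [A [B [B [C num]] + [C var]]]] * [A [B [C num]]]] )]] + [C num]]]]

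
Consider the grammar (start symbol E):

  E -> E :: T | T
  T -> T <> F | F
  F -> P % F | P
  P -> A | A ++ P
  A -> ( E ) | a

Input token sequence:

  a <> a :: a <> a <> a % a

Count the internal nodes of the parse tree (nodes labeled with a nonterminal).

25

[E [E [T [T [F [P [A a]]]] <> [F [P [A a]]]]] :: [T [T [T [F [P [A a]]]] <> [F [P [A a]]]] <> [F [P [A a]] % [F [P [A a]]]]]]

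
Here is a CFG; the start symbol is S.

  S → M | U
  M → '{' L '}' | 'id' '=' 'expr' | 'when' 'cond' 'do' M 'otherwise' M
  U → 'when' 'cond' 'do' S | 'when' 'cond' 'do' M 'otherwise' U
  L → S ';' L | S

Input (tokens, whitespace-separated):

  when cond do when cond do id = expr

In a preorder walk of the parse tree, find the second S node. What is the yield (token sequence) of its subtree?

when cond do id = expr

[S [U when cond do [S [U when cond do [S [M id = expr]]]]]]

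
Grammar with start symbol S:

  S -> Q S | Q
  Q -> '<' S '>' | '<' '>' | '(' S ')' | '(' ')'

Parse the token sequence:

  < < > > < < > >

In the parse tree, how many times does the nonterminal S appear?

[S [Q < [S [Q < >]] >] [S [Q < [S [Q < >]] >]]]

4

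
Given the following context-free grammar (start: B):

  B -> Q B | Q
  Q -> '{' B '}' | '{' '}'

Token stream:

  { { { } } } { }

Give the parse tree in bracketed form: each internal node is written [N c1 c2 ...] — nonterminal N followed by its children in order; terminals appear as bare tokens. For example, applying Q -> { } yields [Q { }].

[B [Q { [B [Q { [B [Q { }]] }]] }] [B [Q { }]]]

B
Q B
{ B } B
{ Q } B
{ { B } } B
{ { Q } } B
{ { { } } } B
{ { { } } } Q
{ { { } } } { }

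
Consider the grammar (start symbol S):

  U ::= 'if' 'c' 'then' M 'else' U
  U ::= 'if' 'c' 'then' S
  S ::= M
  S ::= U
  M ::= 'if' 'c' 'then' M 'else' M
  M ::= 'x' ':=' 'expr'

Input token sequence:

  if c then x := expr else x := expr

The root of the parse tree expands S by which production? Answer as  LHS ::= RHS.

S ::= M

[S [M if c then [M x := expr] else [M x := expr]]]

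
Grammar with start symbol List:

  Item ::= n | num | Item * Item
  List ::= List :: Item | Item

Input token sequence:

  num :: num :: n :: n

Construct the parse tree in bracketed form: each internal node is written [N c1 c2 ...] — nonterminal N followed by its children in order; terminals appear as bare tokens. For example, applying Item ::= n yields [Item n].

[List [List [List [List [Item num]] :: [Item num]] :: [Item n]] :: [Item n]]

List
List :: Item
List :: Item :: Item
List :: Item :: Item :: Item
Item :: Item :: Item :: Item
num :: Item :: Item :: Item
num :: num :: Item :: Item
num :: num :: n :: Item
num :: num :: n :: n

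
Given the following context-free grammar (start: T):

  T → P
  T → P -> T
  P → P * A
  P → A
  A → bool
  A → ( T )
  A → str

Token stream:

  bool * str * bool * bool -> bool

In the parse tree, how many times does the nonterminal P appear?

[T [P [P [P [P [A bool]] * [A str]] * [A bool]] * [A bool]] -> [T [P [A bool]]]]

5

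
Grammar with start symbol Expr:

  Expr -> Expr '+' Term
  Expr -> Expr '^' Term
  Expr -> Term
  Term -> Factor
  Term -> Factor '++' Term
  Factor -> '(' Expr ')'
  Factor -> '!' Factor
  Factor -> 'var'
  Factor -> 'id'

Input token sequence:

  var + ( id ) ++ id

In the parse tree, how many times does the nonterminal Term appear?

4

[Expr [Expr [Term [Factor var]]] + [Term [Factor ( [Expr [Term [Factor id]]] )] ++ [Term [Factor id]]]]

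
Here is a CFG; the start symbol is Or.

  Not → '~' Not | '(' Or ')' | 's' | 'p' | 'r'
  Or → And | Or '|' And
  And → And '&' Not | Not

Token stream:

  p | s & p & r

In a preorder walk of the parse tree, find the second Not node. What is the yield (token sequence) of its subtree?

[Or [Or [And [Not p]]] | [And [And [And [Not s]] & [Not p]] & [Not r]]]

s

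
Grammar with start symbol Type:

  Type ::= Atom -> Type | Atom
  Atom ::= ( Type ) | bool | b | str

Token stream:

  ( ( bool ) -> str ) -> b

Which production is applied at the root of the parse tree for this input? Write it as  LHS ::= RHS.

[Type [Atom ( [Type [Atom ( [Type [Atom bool]] )] -> [Type [Atom str]]] )] -> [Type [Atom b]]]

Type ::= Atom -> Type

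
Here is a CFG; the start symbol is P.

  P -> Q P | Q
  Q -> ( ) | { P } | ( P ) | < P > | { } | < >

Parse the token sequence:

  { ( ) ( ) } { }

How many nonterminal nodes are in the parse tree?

8

[P [Q { [P [Q ( )] [P [Q ( )]]] }] [P [Q { }]]]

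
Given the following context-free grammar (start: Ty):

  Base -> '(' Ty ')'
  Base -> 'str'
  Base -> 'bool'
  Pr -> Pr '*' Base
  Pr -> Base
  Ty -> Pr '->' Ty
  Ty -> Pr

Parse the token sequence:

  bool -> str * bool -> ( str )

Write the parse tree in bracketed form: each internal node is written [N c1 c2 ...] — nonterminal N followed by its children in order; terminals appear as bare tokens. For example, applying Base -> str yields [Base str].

Ty
Pr -> Ty
Base -> Ty
bool -> Ty
bool -> Pr -> Ty
bool -> Pr * Base -> Ty
bool -> Base * Base -> Ty
bool -> str * Base -> Ty
bool -> str * bool -> Ty
bool -> str * bool -> Pr
bool -> str * bool -> Base
bool -> str * bool -> ( Ty )
bool -> str * bool -> ( Pr )
bool -> str * bool -> ( Base )
bool -> str * bool -> ( str )

[Ty [Pr [Base bool]] -> [Ty [Pr [Pr [Base str]] * [Base bool]] -> [Ty [Pr [Base ( [Ty [Pr [Base str]]] )]]]]]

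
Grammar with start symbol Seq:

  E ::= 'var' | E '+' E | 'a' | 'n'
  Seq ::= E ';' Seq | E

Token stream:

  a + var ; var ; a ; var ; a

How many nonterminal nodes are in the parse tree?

12

[Seq [E [E a] + [E var]] ; [Seq [E var] ; [Seq [E a] ; [Seq [E var] ; [Seq [E a]]]]]]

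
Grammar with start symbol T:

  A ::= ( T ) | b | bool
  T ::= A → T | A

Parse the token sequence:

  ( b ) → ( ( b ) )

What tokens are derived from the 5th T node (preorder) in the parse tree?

[T [A ( [T [A b]] )] → [T [A ( [T [A ( [T [A b]] )]] )]]]

b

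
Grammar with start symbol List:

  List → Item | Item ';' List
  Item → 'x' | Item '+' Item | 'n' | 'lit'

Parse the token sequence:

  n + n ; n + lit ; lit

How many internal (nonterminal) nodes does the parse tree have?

[List [Item [Item n] + [Item n]] ; [List [Item [Item n] + [Item lit]] ; [List [Item lit]]]]

10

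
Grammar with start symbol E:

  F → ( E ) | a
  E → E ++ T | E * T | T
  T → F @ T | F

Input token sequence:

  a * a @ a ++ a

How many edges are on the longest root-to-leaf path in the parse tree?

5

[E [E [E [T [F a]]] * [T [F a] @ [T [F a]]]] ++ [T [F a]]]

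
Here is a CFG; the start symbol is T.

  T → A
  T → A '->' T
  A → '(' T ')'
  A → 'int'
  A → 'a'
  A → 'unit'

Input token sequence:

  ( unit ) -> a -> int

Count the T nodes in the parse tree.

4

[T [A ( [T [A unit]] )] -> [T [A a] -> [T [A int]]]]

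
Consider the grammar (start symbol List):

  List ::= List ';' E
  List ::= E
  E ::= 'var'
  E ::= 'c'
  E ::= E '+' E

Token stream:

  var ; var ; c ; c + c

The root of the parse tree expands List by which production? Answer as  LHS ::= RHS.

List ::= List ';' E

[List [List [List [List [E var]] ; [E var]] ; [E c]] ; [E [E c] + [E c]]]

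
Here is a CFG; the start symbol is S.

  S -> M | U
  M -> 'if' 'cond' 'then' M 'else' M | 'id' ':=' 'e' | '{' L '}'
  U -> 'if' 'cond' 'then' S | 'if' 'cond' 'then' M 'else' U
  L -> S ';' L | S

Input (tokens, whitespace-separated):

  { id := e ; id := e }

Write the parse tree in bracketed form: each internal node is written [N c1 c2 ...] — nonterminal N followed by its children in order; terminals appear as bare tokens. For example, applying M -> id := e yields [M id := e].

S
M
{ L }
{ S ; L }
{ M ; L }
{ id := e ; L }
{ id := e ; S }
{ id := e ; M }
{ id := e ; id := e }

[S [M { [L [S [M id := e]] ; [L [S [M id := e]]]] }]]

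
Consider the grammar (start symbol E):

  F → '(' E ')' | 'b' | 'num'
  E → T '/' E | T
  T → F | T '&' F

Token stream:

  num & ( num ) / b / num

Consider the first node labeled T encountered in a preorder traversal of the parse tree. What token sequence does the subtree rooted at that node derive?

[E [T [T [F num]] & [F ( [E [T [F num]]] )]] / [E [T [F b]] / [E [T [F num]]]]]

num & ( num )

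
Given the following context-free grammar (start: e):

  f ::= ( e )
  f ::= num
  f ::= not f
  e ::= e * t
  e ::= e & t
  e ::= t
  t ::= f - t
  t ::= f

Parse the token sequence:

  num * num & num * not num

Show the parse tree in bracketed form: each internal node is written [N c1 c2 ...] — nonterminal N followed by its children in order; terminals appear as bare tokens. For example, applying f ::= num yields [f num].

[e [e [e [e [t [f num]]] * [t [f num]]] & [t [f num]]] * [t [f not [f num]]]]

e
e * t
e & t * t
e * t & t * t
t * t & t * t
f * t & t * t
num * t & t * t
num * f & t * t
num * num & t * t
num * num & f * t
num * num & num * t
num * num & num * f
num * num & num * not f
num * num & num * not num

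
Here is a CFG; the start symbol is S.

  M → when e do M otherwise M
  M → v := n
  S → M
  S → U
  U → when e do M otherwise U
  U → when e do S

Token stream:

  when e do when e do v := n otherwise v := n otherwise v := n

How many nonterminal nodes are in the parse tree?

[S [M when e do [M when e do [M v := n] otherwise [M v := n]] otherwise [M v := n]]]

6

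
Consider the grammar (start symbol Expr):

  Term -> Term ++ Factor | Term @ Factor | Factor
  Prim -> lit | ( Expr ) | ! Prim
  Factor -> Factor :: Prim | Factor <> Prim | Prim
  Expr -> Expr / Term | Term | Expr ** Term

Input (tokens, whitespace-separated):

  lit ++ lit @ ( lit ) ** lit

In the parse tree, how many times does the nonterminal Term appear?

[Expr [Expr [Term [Term [Term [Factor [Prim lit]]] ++ [Factor [Prim lit]]] @ [Factor [Prim ( [Expr [Term [Factor [Prim lit]]]] )]]]] ** [Term [Factor [Prim lit]]]]

5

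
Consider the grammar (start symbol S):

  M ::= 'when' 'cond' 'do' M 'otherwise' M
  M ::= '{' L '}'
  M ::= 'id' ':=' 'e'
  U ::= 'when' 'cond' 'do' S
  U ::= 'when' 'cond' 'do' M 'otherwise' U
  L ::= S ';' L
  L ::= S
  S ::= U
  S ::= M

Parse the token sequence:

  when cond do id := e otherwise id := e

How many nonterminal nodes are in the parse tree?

[S [M when cond do [M id := e] otherwise [M id := e]]]

4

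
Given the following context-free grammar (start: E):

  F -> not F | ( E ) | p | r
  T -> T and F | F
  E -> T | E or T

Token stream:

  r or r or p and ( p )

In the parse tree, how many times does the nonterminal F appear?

5

[E [E [E [T [F r]]] or [T [F r]]] or [T [T [F p]] and [F ( [E [T [F p]]] )]]]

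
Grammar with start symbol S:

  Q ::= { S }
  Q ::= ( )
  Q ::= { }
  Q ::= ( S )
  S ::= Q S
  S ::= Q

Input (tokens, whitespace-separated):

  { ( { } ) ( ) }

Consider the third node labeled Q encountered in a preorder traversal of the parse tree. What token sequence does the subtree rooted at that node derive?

[S [Q { [S [Q ( [S [Q { }]] )] [S [Q ( )]]] }]]

{ }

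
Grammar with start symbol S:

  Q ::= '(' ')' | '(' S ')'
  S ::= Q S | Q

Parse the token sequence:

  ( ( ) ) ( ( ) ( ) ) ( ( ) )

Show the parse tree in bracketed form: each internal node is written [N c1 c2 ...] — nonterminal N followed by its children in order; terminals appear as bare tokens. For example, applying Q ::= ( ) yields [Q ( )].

S
Q S
( S ) S
( Q ) S
( ( ) ) S
( ( ) ) Q S
( ( ) ) ( S ) S
( ( ) ) ( Q S ) S
( ( ) ) ( ( ) S ) S
( ( ) ) ( ( ) Q ) S
( ( ) ) ( ( ) ( ) ) S
( ( ) ) ( ( ) ( ) ) Q
( ( ) ) ( ( ) ( ) ) ( S )
( ( ) ) ( ( ) ( ) ) ( Q )
( ( ) ) ( ( ) ( ) ) ( ( ) )

[S [Q ( [S [Q ( )]] )] [S [Q ( [S [Q ( )] [S [Q ( )]]] )] [S [Q ( [S [Q ( )]] )]]]]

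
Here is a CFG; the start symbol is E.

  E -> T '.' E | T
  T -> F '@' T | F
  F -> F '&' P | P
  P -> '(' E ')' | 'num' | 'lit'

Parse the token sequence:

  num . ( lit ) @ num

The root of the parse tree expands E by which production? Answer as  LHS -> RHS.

[E [T [F [P num]]] . [E [T [F [P ( [E [T [F [P lit]]]] )]] @ [T [F [P num]]]]]]

E -> T '.' E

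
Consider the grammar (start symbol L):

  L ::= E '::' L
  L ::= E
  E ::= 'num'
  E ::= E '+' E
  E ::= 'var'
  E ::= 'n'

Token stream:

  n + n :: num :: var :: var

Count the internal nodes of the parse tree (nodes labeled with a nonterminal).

[L [E [E n] + [E n]] :: [L [E num] :: [L [E var] :: [L [E var]]]]]

10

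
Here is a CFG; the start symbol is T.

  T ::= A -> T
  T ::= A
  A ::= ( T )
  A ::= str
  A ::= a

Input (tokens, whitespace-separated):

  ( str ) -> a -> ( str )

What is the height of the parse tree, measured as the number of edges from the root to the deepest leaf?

6

[T [A ( [T [A str]] )] -> [T [A a] -> [T [A ( [T [A str]] )]]]]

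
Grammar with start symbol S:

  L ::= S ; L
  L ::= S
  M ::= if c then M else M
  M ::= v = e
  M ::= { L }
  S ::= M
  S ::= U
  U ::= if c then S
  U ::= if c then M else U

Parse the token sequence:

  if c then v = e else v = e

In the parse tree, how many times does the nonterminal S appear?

[S [M if c then [M v = e] else [M v = e]]]

1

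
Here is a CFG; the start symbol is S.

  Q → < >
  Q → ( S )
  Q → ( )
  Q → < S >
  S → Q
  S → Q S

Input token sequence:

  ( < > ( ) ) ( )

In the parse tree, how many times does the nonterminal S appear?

4

[S [Q ( [S [Q < >] [S [Q ( )]]] )] [S [Q ( )]]]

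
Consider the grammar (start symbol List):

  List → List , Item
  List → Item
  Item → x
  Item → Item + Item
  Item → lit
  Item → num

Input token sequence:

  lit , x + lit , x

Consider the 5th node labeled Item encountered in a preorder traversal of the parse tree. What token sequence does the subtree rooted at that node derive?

x

[List [List [List [Item lit]] , [Item [Item x] + [Item lit]]] , [Item x]]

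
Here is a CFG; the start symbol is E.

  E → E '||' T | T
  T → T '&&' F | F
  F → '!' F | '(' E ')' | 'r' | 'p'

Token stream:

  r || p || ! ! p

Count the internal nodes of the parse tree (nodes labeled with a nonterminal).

11

[E [E [E [T [F r]]] || [T [F p]]] || [T [F ! [F ! [F p]]]]]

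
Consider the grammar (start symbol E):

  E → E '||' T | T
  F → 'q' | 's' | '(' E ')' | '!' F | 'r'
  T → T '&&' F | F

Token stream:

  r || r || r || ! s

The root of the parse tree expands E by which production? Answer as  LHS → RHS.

E → E '||' T

[E [E [E [E [T [F r]]] || [T [F r]]] || [T [F r]]] || [T [F ! [F s]]]]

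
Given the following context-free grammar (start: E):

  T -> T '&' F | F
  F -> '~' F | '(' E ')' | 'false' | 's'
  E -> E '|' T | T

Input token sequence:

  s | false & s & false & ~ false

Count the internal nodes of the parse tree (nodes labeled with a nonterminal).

13

[E [E [T [F s]]] | [T [T [T [T [F false]] & [F s]] & [F false]] & [F ~ [F false]]]]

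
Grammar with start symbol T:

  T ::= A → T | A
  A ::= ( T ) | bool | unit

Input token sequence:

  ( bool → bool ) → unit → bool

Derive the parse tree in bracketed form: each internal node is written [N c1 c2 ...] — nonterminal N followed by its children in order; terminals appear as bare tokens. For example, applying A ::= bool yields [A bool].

T
A → T
( T ) → T
( A → T ) → T
( bool → T ) → T
( bool → A ) → T
( bool → bool ) → T
( bool → bool ) → A → T
( bool → bool ) → unit → T
( bool → bool ) → unit → A
( bool → bool ) → unit → bool

[T [A ( [T [A bool] → [T [A bool]]] )] → [T [A unit] → [T [A bool]]]]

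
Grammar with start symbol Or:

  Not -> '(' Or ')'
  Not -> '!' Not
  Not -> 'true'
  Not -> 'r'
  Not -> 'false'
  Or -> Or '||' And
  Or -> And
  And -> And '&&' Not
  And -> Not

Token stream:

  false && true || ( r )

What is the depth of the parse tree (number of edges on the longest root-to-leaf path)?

6

[Or [Or [And [And [Not false]] && [Not true]]] || [And [Not ( [Or [And [Not r]]] )]]]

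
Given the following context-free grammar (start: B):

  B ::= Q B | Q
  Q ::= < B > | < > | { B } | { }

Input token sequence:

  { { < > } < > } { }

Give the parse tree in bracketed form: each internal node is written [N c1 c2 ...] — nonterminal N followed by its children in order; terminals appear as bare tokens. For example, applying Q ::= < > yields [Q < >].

B
Q B
{ B } B
{ Q B } B
{ { B } B } B
{ { Q } B } B
{ { < > } B } B
{ { < > } Q } B
{ { < > } < > } B
{ { < > } < > } Q
{ { < > } < > } { }

[B [Q { [B [Q { [B [Q < >]] }] [B [Q < >]]] }] [B [Q { }]]]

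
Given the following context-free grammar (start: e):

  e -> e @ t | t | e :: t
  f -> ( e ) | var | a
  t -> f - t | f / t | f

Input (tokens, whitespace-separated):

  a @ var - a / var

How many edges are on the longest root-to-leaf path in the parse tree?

5

[e [e [t [f a]]] @ [t [f var] - [t [f a] / [t [f var]]]]]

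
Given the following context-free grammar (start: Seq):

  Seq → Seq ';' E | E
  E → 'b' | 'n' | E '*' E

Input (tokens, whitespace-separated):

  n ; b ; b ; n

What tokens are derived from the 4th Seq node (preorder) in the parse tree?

[Seq [Seq [Seq [Seq [E n]] ; [E b]] ; [E b]] ; [E n]]

n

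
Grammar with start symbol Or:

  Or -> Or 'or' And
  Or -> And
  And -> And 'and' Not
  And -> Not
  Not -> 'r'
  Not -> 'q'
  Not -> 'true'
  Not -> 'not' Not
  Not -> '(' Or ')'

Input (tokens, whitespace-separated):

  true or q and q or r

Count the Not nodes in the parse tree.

[Or [Or [Or [And [Not true]]] or [And [And [Not q]] and [Not q]]] or [And [Not r]]]

4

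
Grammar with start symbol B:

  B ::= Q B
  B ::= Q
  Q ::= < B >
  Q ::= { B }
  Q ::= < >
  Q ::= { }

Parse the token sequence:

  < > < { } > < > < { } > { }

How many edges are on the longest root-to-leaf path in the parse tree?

[B [Q < >] [B [Q < [B [Q { }]] >] [B [Q < >] [B [Q < [B [Q { }]] >] [B [Q { }]]]]]]

7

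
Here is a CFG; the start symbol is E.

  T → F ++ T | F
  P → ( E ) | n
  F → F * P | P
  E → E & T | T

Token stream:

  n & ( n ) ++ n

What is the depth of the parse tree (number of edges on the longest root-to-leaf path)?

8

[E [E [T [F [P n]]]] & [T [F [P ( [E [T [F [P n]]]] )]] ++ [T [F [P n]]]]]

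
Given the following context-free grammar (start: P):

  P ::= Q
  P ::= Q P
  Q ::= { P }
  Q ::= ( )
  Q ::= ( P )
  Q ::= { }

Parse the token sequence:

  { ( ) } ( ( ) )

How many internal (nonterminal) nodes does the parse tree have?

8

[P [Q { [P [Q ( )]] }] [P [Q ( [P [Q ( )]] )]]]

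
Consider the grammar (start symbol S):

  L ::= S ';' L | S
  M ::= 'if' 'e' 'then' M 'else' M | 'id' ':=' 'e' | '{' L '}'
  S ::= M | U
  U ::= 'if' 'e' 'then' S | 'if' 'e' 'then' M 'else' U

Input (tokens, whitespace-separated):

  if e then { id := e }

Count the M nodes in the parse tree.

[S [U if e then [S [M { [L [S [M id := e]]] }]]]]

2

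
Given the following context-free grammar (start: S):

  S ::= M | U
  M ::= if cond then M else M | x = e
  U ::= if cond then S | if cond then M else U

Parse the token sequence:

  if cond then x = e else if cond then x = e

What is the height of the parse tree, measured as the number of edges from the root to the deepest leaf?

[S [U if cond then [M x = e] else [U if cond then [S [M x = e]]]]]

5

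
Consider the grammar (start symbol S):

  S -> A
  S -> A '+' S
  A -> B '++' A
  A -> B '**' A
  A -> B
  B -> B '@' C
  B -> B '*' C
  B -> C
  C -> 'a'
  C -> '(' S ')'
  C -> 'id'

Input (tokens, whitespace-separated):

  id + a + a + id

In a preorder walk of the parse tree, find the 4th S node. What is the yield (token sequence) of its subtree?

[S [A [B [C id]]] + [S [A [B [C a]]] + [S [A [B [C a]]] + [S [A [B [C id]]]]]]]

id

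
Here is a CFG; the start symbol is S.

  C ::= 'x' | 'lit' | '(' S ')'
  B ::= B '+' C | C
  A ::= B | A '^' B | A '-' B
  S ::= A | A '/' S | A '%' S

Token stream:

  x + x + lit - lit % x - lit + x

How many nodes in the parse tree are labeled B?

7

[S [A [A [B [B [B [C x]] + [C x]] + [C lit]]] - [B [C lit]]] % [S [A [A [B [C x]]] - [B [B [C lit]] + [C x]]]]]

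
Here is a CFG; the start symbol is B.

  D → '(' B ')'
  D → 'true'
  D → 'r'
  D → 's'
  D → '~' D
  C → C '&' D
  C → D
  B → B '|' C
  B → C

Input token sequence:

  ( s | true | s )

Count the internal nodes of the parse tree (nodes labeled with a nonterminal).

[B [C [D ( [B [B [B [C [D s]]] | [C [D true]]] | [C [D s]]] )]]]

12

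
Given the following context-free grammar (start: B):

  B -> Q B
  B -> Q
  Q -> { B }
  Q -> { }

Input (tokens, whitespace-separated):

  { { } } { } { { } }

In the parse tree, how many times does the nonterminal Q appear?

[B [Q { [B [Q { }]] }] [B [Q { }] [B [Q { [B [Q { }]] }]]]]

5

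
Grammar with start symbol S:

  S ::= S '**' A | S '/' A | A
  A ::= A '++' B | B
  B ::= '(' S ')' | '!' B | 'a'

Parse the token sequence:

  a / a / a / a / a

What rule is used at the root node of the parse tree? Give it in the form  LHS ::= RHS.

S ::= S '/' A

[S [S [S [S [S [A [B a]]] / [A [B a]]] / [A [B a]]] / [A [B a]]] / [A [B a]]]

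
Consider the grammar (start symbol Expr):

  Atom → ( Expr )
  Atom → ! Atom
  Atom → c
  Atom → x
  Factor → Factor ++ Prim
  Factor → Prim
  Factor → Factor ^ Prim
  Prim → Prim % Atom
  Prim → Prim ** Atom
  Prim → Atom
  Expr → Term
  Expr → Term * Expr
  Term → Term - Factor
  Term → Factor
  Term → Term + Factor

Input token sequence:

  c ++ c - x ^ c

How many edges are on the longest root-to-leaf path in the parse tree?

7

[Expr [Term [Term [Factor [Factor [Prim [Atom c]]] ++ [Prim [Atom c]]]] - [Factor [Factor [Prim [Atom x]]] ^ [Prim [Atom c]]]]]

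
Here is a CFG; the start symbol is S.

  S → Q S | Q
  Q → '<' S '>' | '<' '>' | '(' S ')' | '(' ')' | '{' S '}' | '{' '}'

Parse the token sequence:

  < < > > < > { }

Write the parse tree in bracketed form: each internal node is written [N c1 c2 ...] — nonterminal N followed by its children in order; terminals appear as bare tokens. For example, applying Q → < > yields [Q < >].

[S [Q < [S [Q < >]] >] [S [Q < >] [S [Q { }]]]]

S
Q S
< S > S
< Q > S
< < > > S
< < > > Q S
< < > > < > S
< < > > < > Q
< < > > < > { }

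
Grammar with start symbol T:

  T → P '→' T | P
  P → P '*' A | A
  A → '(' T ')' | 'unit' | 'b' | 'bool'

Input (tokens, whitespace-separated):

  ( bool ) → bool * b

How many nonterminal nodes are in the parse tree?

11

[T [P [A ( [T [P [A bool]]] )]] → [T [P [P [A bool]] * [A b]]]]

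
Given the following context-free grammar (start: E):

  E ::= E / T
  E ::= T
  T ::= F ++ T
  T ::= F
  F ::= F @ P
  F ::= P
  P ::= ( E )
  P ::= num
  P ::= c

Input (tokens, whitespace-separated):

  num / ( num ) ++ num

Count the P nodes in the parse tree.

[E [E [T [F [P num]]]] / [T [F [P ( [E [T [F [P num]]]] )]] ++ [T [F [P num]]]]]

4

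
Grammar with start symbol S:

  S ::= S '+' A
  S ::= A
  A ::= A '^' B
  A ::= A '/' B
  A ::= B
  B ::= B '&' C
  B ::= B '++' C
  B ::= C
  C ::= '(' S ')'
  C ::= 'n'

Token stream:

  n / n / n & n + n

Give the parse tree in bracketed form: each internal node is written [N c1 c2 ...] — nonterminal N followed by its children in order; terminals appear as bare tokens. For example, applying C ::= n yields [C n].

S
S + A
A + A
A / B + A
A / B / B + A
B / B / B + A
C / B / B + A
n / B / B + A
n / C / B + A
n / n / B + A
n / n / B & C + A
n / n / C & C + A
n / n / n & C + A
n / n / n & n + A
n / n / n & n + B
n / n / n & n + C
n / n / n & n + n

[S [S [A [A [A [B [C n]]] / [B [C n]]] / [B [B [C n]] & [C n]]]] + [A [B [C n]]]]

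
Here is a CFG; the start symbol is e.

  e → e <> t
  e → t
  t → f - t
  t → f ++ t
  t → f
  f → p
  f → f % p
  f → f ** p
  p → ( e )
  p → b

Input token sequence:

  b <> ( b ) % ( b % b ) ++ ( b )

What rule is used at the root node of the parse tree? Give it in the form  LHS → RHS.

e → e <> t

[e [e [t [f [p b]]]] <> [t [f [f [p ( [e [t [f [p b]]]] )]] % [p ( [e [t [f [f [p b]] % [p b]]]] )]] ++ [t [f [p ( [e [t [f [p b]]]] )]]]]]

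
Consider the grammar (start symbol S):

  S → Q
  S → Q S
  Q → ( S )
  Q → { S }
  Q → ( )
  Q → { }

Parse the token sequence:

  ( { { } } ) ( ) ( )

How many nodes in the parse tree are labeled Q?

[S [Q ( [S [Q { [S [Q { }]] }]] )] [S [Q ( )] [S [Q ( )]]]]

5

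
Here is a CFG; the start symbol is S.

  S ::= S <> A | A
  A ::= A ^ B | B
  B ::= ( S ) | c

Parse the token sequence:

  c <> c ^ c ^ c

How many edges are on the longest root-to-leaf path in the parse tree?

5

[S [S [A [B c]]] <> [A [A [A [B c]] ^ [B c]] ^ [B c]]]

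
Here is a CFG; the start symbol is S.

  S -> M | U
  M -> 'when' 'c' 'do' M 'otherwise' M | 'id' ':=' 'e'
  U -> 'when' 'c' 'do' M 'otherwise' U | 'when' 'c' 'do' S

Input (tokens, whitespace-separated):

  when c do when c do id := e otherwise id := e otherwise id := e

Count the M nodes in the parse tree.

5

[S [M when c do [M when c do [M id := e] otherwise [M id := e]] otherwise [M id := e]]]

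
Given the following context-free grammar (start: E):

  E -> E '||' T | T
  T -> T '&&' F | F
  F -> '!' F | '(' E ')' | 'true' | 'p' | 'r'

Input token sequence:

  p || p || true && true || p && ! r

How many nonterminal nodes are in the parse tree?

[E [E [E [E [T [F p]]] || [T [F p]]] || [T [T [F true]] && [F true]]] || [T [T [F p]] && [F ! [F r]]]]

17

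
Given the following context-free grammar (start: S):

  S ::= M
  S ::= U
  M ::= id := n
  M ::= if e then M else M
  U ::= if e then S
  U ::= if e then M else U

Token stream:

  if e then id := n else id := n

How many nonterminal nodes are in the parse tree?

[S [M if e then [M id := n] else [M id := n]]]

4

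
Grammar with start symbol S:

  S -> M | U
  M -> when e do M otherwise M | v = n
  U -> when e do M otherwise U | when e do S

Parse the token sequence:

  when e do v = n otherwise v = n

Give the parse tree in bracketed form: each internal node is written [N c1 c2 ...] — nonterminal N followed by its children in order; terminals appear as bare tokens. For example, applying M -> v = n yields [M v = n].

S
M
when e do M otherwise M
when e do v = n otherwise M
when e do v = n otherwise v = n

[S [M when e do [M v = n] otherwise [M v = n]]]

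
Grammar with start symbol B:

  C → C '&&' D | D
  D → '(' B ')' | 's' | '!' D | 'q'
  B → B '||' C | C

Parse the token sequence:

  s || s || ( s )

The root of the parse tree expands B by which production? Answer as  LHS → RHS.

B → B '||' C

[B [B [B [C [D s]]] || [C [D s]]] || [C [D ( [B [C [D s]]] )]]]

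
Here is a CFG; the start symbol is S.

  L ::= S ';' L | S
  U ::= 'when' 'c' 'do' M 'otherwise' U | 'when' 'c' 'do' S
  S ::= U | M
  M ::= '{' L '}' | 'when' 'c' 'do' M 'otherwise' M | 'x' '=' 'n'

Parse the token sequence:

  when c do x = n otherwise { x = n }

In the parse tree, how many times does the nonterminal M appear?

4

[S [M when c do [M x = n] otherwise [M { [L [S [M x = n]]] }]]]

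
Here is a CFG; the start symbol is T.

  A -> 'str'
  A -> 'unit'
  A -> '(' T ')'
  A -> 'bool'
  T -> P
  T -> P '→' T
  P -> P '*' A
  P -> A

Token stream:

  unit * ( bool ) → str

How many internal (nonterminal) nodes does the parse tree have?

11

[T [P [P [A unit]] * [A ( [T [P [A bool]]] )]] → [T [P [A str]]]]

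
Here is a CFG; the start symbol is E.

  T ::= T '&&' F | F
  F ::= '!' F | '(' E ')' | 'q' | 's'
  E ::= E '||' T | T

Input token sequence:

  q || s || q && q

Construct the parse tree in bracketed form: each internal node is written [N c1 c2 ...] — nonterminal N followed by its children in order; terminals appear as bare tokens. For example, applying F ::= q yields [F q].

[E [E [E [T [F q]]] || [T [F s]]] || [T [T [F q]] && [F q]]]

E
E || T
E || T || T
T || T || T
F || T || T
q || T || T
q || F || T
q || s || T
q || s || T && F
q || s || F && F
q || s || q && F
q || s || q && q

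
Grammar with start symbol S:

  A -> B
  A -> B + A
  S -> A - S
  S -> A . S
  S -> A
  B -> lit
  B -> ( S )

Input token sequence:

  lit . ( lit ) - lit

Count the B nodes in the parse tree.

4

[S [A [B lit]] . [S [A [B ( [S [A [B lit]]] )]] - [S [A [B lit]]]]]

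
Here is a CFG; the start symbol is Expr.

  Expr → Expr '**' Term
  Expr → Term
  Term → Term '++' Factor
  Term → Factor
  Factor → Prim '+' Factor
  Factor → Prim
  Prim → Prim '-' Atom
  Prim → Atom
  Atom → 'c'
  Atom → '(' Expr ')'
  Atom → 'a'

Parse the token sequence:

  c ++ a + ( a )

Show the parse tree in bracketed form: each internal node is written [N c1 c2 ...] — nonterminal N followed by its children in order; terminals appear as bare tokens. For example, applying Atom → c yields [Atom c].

Expr
Term
Term ++ Factor
Factor ++ Factor
Prim ++ Factor
Atom ++ Factor
c ++ Factor
c ++ Prim + Factor
c ++ Atom + Factor
c ++ a + Factor
c ++ a + Prim
c ++ a + Atom
c ++ a + ( Expr )
c ++ a + ( Term )
c ++ a + ( Factor )
c ++ a + ( Prim )
c ++ a + ( Atom )
c ++ a + ( a )

[Expr [Term [Term [Factor [Prim [Atom c]]]] ++ [Factor [Prim [Atom a]] + [Factor [Prim [Atom ( [Expr [Term [Factor [Prim [Atom a]]]]] )]]]]]]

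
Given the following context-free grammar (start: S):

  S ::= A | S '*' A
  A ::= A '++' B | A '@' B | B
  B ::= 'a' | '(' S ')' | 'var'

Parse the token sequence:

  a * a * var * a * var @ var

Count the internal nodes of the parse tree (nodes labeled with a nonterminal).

[S [S [S [S [S [A [B a]]] * [A [B a]]] * [A [B var]]] * [A [B a]]] * [A [A [B var]] @ [B var]]]

17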